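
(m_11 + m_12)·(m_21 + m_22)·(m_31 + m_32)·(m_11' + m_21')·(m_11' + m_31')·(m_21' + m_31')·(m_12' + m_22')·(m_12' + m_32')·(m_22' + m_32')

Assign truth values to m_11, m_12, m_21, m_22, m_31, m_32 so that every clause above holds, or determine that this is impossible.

Suppose m_11 = 1.
Unit clause (m_21') forces m_21 = 0.
Unit clause (m_22) forces m_22 = 1.
Unit clause (m_31') forces m_31 = 0.
Unit clause (m_32) forces m_32 = 1.
But (m_32') is also a unit clause — contradiction.
Undo m_11 and try m_11 = 0.
Unit clause (m_12) forces m_12 = 1.
Unit clause (m_22') forces m_22 = 0.
Unit clause (m_21) forces m_21 = 1.
Unit clause (m_31') forces m_31 = 0.
Unit clause (m_32) forces m_32 = 1.
But (m_32') is also a unit clause — contradiction.
Either choice for m_11 ends in contradiction.

UNSATISFIABLE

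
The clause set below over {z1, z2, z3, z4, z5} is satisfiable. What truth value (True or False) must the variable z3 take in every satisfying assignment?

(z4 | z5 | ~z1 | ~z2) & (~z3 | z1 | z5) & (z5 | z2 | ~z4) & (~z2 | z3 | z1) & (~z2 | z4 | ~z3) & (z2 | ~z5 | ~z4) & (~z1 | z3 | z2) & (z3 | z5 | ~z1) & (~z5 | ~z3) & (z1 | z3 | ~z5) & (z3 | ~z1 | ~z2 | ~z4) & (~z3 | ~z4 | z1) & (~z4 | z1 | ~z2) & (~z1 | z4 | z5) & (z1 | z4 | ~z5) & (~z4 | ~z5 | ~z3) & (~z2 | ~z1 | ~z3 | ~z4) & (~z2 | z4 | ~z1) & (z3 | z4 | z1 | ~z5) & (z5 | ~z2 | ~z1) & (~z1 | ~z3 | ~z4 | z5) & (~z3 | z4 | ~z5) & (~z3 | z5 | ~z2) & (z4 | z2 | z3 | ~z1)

Suppose z3 = 1.
The clause (~z5) is unit, so z5 = 0.
The clause (z1) is unit, so z1 = 1.
The clause (z4) is unit, so z4 = 1.
Now (~z4) is unsatisfied and unit — conflict.
So every satisfying assignment has z3 = False.

False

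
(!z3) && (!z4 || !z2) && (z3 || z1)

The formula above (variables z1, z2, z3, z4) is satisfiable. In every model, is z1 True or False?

Suppose z1 = false.
From the singleton clause (!z3), z3 = false.
That conflicts with the unit clause (z3).
So every satisfying assignment has z1 = True.

True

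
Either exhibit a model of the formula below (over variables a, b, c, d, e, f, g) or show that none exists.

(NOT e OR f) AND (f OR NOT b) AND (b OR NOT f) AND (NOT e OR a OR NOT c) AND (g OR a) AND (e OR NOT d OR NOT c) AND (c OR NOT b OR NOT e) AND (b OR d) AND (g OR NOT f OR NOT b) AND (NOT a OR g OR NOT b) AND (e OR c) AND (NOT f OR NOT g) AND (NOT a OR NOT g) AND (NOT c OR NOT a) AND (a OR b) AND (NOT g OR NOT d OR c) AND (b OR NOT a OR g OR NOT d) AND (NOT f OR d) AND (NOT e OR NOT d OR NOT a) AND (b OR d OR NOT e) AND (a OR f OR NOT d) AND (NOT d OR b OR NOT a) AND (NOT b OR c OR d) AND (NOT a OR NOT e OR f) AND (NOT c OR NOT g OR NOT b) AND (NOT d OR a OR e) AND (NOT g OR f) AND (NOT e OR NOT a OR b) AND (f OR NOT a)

UNSATISFIABLE

Case e = false:
From the singleton clause (c), c = true.
From the singleton clause (NOT d), d = false.
From the singleton clause (b), b = true.
From the singleton clause (f), f = true.
Now (NOT f) is unsatisfied and unit — conflict.
Backtrack on e: now try e = true.
From the singleton clause (f), f = true.
From the singleton clause (b), b = true.
From the singleton clause (c), c = true.
From the singleton clause (a), a = true.
Now (NOT a) is unsatisfied and unit — conflict.
Both values of e lead to a conflict.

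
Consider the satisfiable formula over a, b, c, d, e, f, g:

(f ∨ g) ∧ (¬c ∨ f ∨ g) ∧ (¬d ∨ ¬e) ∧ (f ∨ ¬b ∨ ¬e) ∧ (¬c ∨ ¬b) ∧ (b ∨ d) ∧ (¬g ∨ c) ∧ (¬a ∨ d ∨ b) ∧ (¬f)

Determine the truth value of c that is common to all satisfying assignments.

True

Suppose c = False.
From the singleton clause (¬g), g = False.
From the singleton clause (f), f = True.
Now (¬f) is unsatisfied and unit — conflict.
So every satisfying assignment has c = True.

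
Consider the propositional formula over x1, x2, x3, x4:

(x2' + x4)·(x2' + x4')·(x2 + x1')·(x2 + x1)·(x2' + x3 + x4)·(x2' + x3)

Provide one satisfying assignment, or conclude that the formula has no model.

Case x2 = 0:
Unit clause (x1') forces x1 = 0.
Now (x1) is unsatisfied and unit — conflict.
Undo x2 and try x2 = 1.
Unit clause (x4) forces x4 = 1.
Now (x4') is unsatisfied and unit — conflict.
Both values of x2 lead to a conflict.

UNSATISFIABLE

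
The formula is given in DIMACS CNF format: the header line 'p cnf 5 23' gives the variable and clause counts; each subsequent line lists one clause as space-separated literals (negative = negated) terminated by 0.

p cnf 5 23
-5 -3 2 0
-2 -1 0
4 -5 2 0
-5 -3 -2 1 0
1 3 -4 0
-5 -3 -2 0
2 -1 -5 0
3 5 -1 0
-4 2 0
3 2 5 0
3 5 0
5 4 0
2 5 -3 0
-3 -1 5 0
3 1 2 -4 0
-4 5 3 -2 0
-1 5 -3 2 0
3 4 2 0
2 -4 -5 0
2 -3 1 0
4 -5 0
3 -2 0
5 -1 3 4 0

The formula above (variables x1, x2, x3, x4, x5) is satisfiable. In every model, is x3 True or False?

True

Suppose x3 = False.
From the singleton clause (x5), x5 = True.
From the singleton clause (x4), x4 = True.
From the singleton clause (x1), x1 = True.
From the singleton clause (¬x2), x2 = False.
Now (x2) is unsatisfied and unit — conflict.
So every satisfying assignment has x3 = True.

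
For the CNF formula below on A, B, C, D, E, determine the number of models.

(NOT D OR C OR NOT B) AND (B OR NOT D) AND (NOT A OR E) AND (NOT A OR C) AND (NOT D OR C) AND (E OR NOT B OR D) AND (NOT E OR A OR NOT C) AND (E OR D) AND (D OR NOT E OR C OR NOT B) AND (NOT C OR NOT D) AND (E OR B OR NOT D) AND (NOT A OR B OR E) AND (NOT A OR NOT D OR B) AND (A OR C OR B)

There are 2^5 = 32 truth assignments over (A, B, C, D, E).
Split on E. With E = true, the clauses containing E are satisfied and NOT E drops from the rest; 2 of the 2^4 = 16 assignments to the other variables satisfy what remains.
With E = false, by the same count on the reduced clause set, 0 assignments work.
(One model: A=T, B=F, C=T, D=F, E=T.)
Total: 2 + 0 = 2.

2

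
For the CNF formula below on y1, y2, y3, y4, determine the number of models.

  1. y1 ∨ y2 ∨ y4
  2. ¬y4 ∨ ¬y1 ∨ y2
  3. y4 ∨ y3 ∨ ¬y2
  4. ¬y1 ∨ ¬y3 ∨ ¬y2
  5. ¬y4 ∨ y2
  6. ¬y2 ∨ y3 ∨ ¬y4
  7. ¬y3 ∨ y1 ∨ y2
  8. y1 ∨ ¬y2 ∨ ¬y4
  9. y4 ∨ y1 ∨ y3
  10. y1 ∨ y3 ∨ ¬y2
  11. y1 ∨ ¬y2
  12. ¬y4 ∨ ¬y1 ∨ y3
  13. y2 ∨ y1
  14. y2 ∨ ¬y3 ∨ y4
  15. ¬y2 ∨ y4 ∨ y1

1

There are 2^4 = 16 truth assignments over (y1, y2, y3, y4).
Check each against the 15 clauses (columns in the order y1, y2, y3, y4):
  F F F F  ✗ fails (y1 ∨ y2 ∨ y4)
  F F F T  ✗ fails (¬y4 ∨ y2)
  F F T F  ✗ fails (y1 ∨ y2 ∨ y4)
  F F T T  ✗ fails (¬y4 ∨ y2)
  F T F F  ✗ fails (y4 ∨ y3 ∨ ¬y2)
  F T F T  ✗ fails (¬y2 ∨ y3 ∨ ¬y4)
  F T T F  ✗ fails (y1 ∨ ¬y2)
  F T T T  ✗ fails (y1 ∨ ¬y2 ∨ ¬y4)
  T F F F  ✓ satisfies all
  T F F T  ✗ fails (¬y4 ∨ ¬y1 ∨ y2)
  T F T F  ✗ fails (y2 ∨ ¬y3 ∨ y4)
  T F T T  ✗ fails (¬y4 ∨ ¬y1 ∨ y2)
  T T F F  ✗ fails (y4 ∨ y3 ∨ ¬y2)
  T T F T  ✗ fails (¬y2 ∨ y3 ∨ ¬y4)
  T T T F  ✗ fails (¬y1 ∨ ¬y3 ∨ ¬y2)
  T T T T  ✗ fails (¬y1 ∨ ¬y3 ∨ ¬y2)
1 of the 16 rows is a model.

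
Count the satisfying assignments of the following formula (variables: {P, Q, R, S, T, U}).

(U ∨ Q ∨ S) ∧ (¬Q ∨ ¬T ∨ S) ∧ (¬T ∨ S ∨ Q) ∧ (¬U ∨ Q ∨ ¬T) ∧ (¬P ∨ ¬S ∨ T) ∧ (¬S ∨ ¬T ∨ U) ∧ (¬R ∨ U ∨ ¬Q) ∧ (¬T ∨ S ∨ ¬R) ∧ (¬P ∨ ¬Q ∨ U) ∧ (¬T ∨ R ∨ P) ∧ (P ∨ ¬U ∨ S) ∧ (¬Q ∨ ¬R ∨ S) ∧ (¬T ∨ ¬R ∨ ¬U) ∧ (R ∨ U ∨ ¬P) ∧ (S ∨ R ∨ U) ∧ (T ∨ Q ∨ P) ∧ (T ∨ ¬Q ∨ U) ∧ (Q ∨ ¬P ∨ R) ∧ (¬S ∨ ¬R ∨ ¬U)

4

There are 2^6 = 64 truth assignments over (P, Q, R, S, T, U).
Split on Q. With Q = True, the clauses containing Q are satisfied and ¬Q drops from the rest; 3 of the 2^5 = 32 assignments to the other variables satisfy what remains.
With Q = False, by the same count on the reduced clause set, 1 assignment works.
(One model: P=F, Q=T, R=F, S=T, T=F, U=T.)
Total: 3 + 1 = 4.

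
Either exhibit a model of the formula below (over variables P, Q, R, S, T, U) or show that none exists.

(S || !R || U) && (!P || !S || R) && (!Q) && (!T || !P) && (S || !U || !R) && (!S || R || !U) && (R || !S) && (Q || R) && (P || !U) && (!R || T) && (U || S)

P=false; Q=false; R=true; S=true; T=true; U=false

(!Q) alone gives Q = false.
(R) alone gives R = true.
(T) alone gives T = true.
(!P) alone gives P = false.
(!U) alone gives U = false.
(S) alone gives S = true.
This assignment satisfies each clause.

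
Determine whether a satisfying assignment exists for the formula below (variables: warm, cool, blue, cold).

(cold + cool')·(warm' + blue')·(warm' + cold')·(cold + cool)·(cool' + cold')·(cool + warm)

Suppose cold = 1.
Unit clause (warm') forces warm = 0.
Unit clause (cool') forces cool = 0.
But (cool) is also a unit clause — contradiction.
Undo cold and try cold = 0.
Unit clause (cool') forces cool = 0.
But (cool) is also a unit clause — contradiction.
Neither cold = 1 nor cold = 0 works.
No assignment satisfies every clause.

No, unsatisfiable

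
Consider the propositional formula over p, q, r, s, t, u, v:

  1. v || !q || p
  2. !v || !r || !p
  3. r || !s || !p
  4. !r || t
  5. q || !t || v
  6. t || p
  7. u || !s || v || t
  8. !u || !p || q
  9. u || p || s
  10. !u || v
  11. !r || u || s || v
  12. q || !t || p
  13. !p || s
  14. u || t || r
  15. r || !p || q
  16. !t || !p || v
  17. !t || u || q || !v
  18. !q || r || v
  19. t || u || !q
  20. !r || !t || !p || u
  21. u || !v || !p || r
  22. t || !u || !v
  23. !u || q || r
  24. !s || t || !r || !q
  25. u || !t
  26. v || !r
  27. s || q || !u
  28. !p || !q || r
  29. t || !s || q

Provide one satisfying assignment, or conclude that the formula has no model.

Suppose r = true.
Unit clause (t) forces t = true.
Unit clause (u) forces u = true.
Unit clause (v) forces v = true.
Unit clause (!p) forces p = false.
Unit clause (q) forces q = true.
Every clause is now satisfied; s is unconstrained.

p=false, q=true, r=true, s=true, t=true, u=true, v=true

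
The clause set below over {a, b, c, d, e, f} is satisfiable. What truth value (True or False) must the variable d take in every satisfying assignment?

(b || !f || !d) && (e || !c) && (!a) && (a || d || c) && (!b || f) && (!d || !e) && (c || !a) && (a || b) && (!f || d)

True

Suppose d = false.
From the singleton clause (!a), a = false.
From the singleton clause (c), c = true.
From the singleton clause (e), e = true.
From the singleton clause (b), b = true.
From the singleton clause (f), f = true.
That conflicts with the unit clause (!f).
So every satisfying assignment has d = True.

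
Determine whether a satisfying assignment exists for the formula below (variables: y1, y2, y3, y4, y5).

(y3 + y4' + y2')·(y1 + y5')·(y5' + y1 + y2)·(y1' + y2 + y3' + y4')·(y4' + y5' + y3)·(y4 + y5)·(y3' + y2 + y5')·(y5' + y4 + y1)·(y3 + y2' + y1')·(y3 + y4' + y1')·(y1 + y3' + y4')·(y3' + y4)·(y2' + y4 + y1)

Case y1 = 0:
Unit clause (y5') forces y5 = 0.
Unit clause (y4) forces y4 = 1.
Unit clause (y3') forces y3 = 0.
Unit clause (y2') forces y2 = 0.
Every clause now holds.
A satisfying assignment: y1=0; y2=0; y3=0; y4=1; y5=0.

Satisfiable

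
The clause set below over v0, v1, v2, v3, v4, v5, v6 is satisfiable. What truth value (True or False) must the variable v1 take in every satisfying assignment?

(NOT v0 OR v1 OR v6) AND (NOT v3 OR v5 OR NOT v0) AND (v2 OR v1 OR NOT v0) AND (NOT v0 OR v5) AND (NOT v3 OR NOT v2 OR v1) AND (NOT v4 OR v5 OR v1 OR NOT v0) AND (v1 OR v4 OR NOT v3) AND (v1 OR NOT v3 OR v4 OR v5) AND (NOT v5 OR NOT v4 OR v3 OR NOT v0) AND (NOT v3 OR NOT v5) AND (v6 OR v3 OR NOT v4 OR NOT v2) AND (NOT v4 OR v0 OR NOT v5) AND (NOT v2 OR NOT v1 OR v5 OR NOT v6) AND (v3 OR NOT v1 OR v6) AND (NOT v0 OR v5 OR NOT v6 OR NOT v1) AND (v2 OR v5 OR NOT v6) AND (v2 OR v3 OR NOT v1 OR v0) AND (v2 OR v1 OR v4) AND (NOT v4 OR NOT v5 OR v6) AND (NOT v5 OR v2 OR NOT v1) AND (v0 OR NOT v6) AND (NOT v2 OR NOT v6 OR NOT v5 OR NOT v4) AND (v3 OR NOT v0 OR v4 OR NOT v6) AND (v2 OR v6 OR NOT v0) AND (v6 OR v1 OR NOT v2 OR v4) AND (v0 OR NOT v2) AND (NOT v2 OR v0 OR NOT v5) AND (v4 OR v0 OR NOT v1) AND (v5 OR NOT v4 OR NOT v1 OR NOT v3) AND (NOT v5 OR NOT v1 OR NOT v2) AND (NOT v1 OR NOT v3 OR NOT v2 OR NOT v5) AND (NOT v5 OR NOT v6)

False

Suppose v1 = true.
Try v0 = false.
From the singleton clause (NOT v6), v6 = false.
From the singleton clause (v3), v3 = true.
From the singleton clause (NOT v5), v5 = false.
From the singleton clause (NOT v2), v2 = false.
From the singleton clause (v4), v4 = true.
That conflicts with the unit clause (NOT v4).
So v0 must be the other value — set v0 = true.
From the singleton clause (v5), v5 = true.
From the singleton clause (NOT v3), v3 = false.
From the singleton clause (NOT v4), v4 = false.
From the singleton clause (v6), v6 = true.
That conflicts with the unit clause (NOT v6).
Either choice for v0 ends in contradiction.
So every satisfying assignment has v1 = False.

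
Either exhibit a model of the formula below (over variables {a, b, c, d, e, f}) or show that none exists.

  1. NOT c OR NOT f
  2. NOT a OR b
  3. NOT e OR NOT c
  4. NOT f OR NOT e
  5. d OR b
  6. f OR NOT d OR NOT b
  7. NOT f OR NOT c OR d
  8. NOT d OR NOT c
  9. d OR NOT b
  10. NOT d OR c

UNSATISFIABLE

Branch on c: set c = false.
The clause (NOT d) is unit, so d = false.
The clause (b) is unit, so b = true.
That conflicts with the unit clause (NOT b).
So c must be the other value — set c = true.
The clause (NOT f) is unit, so f = false.
The clause (NOT e) is unit, so e = false.
The clause (NOT d) is unit, so d = false.
The clause (b) is unit, so b = true.
That conflicts with the unit clause (NOT b).
Either choice for c ends in contradiction.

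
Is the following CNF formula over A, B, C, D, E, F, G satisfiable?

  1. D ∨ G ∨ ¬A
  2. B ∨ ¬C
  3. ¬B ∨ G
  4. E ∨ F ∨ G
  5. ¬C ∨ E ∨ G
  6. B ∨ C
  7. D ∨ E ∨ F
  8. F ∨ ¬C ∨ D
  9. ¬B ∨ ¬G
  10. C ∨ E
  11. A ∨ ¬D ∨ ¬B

No

Branch on B: set B = True.
From the singleton clause (G), G = True.
But (¬G) is also a unit clause — contradiction.
Undo B and try B = False.
From the singleton clause (¬C), C = False.
But (C) is also a unit clause — contradiction.
Neither B = True nor B = False works.
No assignment satisfies every clause.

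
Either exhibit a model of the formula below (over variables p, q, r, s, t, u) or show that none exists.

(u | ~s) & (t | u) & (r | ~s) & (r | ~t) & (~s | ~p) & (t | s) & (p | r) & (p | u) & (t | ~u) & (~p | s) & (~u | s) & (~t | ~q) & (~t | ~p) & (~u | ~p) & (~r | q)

UNSATISFIABLE

Case u = 1:
From the singleton clause (t), t = 1.
From the singleton clause (r), r = 1.
From the singleton clause (s), s = 1.
From the singleton clause (~p), p = 0.
From the singleton clause (~q), q = 0.
Now (q) is unsatisfied and unit — conflict.
Undo u and try u = 0.
From the singleton clause (~s), s = 0.
From the singleton clause (t), t = 1.
From the singleton clause (r), r = 1.
From the singleton clause (p), p = 1.
Now (~p) is unsatisfied and unit — conflict.
Neither u = 1 nor u = 0 works.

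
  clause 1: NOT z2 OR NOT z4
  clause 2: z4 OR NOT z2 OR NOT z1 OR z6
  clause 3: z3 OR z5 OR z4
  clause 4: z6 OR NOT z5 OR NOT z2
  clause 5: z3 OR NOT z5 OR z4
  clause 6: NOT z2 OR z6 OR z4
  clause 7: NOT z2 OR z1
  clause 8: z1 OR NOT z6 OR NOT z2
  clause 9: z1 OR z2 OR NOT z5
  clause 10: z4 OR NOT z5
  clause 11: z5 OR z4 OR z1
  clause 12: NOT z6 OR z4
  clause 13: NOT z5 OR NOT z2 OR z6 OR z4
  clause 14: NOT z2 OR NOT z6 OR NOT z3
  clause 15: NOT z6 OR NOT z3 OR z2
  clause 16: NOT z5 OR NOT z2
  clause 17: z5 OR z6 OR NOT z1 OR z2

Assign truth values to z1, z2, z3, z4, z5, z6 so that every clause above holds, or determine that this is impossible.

Suppose z2 = false.
Suppose z1 = true.
Suppose z4 = true.
Suppose z6 = false.
Unit clause (z5) forces z5 = true.
No clause remains; z3 is free.

z1 ↦ true; z2 ↦ false; z3 ↦ false; z4 ↦ true; z5 ↦ true; z6 ↦ false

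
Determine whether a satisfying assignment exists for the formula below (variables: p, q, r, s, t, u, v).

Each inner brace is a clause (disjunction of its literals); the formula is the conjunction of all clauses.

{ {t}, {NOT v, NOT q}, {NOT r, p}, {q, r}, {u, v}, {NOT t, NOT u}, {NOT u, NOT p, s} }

Unit clause (t) forces t = true.
Unit clause (NOT u) forces u = false.
Unit clause (v) forces v = true.
Unit clause (NOT q) forces q = false.
Unit clause (r) forces r = true.
Unit clause (p) forces p = true.
All clauses hold; s can take either value.
A satisfying assignment: p ↦ true, q ↦ false, r ↦ true, s ↦ false, t ↦ true, u ↦ false, v ↦ true.

Yes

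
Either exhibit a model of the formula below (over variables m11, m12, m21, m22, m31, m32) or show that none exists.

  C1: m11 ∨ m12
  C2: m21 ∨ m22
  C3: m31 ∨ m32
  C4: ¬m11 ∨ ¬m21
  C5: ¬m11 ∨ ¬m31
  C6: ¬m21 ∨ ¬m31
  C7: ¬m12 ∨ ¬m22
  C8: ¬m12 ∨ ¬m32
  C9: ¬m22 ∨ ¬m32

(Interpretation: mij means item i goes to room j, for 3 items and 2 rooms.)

UNSATISFIABLE

Try m11 = True.
From the singleton clause (¬m21), m21 = False.
From the singleton clause (m22), m22 = True.
From the singleton clause (¬m31), m31 = False.
From the singleton clause (m32), m32 = True.
But (¬m32) is also a unit clause — contradiction.
So m11 must be the other value — set m11 = False.
From the singleton clause (m12), m12 = True.
From the singleton clause (¬m22), m22 = False.
From the singleton clause (m21), m21 = True.
From the singleton clause (¬m31), m31 = False.
From the singleton clause (m32), m32 = True.
But (¬m32) is also a unit clause — contradiction.
Either choice for m11 ends in contradiction.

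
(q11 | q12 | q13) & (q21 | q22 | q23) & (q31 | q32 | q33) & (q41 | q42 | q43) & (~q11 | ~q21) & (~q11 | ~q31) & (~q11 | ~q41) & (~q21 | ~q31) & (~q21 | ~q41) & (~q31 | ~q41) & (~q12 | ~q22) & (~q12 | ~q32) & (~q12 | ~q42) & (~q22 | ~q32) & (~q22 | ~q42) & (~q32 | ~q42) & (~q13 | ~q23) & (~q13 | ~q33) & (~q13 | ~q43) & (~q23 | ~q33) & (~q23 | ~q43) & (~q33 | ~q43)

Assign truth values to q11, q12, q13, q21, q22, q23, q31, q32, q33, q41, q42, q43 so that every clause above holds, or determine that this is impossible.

Suppose q11 = 0.
Suppose q12 = 1.
Unit clause (~q22) forces q22 = 0.
Unit clause (~q32) forces q32 = 0.
Unit clause (~q42) forces q42 = 0.
Suppose q21 = 1.
Unit clause (~q31) forces q31 = 0.
Unit clause (q33) forces q33 = 1.
Unit clause (~q41) forces q41 = 0.
Unit clause (q43) forces q43 = 1.
But (~q43) is also a unit clause — contradiction.
Backtrack on q21: now try q21 = 0.
Unit clause (q23) forces q23 = 1.
Unit clause (~q13) forces q13 = 0.
Unit clause (~q33) forces q33 = 0.
Unit clause (q31) forces q31 = 1.
Unit clause (~q41) forces q41 = 0.
Unit clause (q43) forces q43 = 1.
But (~q43) is also a unit clause — contradiction.
Either choice for q21 ends in contradiction.
Backtrack on q12: now try q12 = 0.
Unit clause (q13) forces q13 = 1.
Unit clause (~q23) forces q23 = 0.
Unit clause (~q33) forces q33 = 0.
Unit clause (~q43) forces q43 = 0.
Suppose q21 = 1.
Unit clause (~q31) forces q31 = 0.
Unit clause (q32) forces q32 = 1.
Unit clause (~q41) forces q41 = 0.
Unit clause (q42) forces q42 = 1.
But (~q42) is also a unit clause — contradiction.
Backtrack on q21: now try q21 = 0.
Unit clause (q22) forces q22 = 1.
Unit clause (~q32) forces q32 = 0.
Unit clause (q31) forces q31 = 1.
Unit clause (~q41) forces q41 = 0.
Unit clause (q42) forces q42 = 1.
But (~q42) is also a unit clause — contradiction.
Either choice for q21 ends in contradiction.
Either choice for q12 ends in contradiction.
Backtrack on q11: now try q11 = 1.
Unit clause (~q21) forces q21 = 0.
Unit clause (~q31) forces q31 = 0.
Unit clause (~q41) forces q41 = 0.
Suppose q22 = 1.
Unit clause (~q12) forces q12 = 0.
Unit clause (~q32) forces q32 = 0.
Unit clause (q33) forces q33 = 1.
Unit clause (~q42) forces q42 = 0.
Unit clause (q43) forces q43 = 1.
But (~q43) is also a unit clause — contradiction.
Backtrack on q22: now try q22 = 0.
Unit clause (q23) forces q23 = 1.
Unit clause (~q13) forces q13 = 0.
Unit clause (~q33) forces q33 = 0.
Unit clause (q32) forces q32 = 1.
Unit clause (~q12) forces q12 = 0.
Unit clause (~q42) forces q42 = 0.
Unit clause (q43) forces q43 = 1.
But (~q43) is also a unit clause — contradiction.
Either choice for q22 ends in contradiction.
Either choice for q11 ends in contradiction.

UNSATISFIABLE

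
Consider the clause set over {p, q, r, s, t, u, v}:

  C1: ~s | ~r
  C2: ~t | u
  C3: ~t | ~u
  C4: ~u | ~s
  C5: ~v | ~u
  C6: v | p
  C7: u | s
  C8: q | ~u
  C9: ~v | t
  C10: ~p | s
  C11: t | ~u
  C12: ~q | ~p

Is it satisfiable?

Suppose s = 1.
(~r) alone gives r = 0.
(~u) alone gives u = 0.
(~t) alone gives t = 0.
(~v) alone gives v = 0.
(p) alone gives p = 1.
(~q) alone gives q = 0.
All clauses are satisfied.
A satisfying assignment: p=1,  q=0,  r=0,  s=1,  t=0,  u=0,  v=0.

Satisfiable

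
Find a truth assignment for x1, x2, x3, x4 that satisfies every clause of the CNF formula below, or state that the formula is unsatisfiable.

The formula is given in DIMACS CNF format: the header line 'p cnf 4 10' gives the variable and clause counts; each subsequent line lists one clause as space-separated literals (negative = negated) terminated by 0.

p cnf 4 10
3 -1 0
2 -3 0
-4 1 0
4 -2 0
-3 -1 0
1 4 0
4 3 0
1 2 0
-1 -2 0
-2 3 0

Suppose x3 = True.
(x2) alone gives x2 = True.
(x4) alone gives x4 = True.
(x1) alone gives x1 = True.
But (¬x1) is also a unit clause — contradiction.
Undo x3 and try x3 = False.
(¬x1) alone gives x1 = False.
(¬x4) alone gives x4 = False.
But (x4) is also a unit clause — contradiction.
Both values of x3 lead to a conflict.

UNSATISFIABLE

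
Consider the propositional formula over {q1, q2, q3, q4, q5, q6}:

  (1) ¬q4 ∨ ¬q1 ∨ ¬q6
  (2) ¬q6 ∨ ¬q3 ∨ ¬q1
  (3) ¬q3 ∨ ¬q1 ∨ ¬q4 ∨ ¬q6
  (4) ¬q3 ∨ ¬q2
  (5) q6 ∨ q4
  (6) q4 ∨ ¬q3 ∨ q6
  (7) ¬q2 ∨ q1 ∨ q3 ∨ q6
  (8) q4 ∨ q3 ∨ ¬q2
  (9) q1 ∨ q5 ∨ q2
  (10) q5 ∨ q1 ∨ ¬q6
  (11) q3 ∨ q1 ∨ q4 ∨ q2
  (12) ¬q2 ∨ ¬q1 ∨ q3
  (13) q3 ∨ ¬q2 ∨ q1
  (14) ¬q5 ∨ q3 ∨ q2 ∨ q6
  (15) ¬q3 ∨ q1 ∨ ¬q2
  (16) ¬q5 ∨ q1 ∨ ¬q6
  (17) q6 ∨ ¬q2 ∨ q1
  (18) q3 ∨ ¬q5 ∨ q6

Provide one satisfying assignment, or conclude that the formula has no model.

Try q3 = False.
Try q6 = True.
Try q4 = False.
(¬q2) alone gives q2 = False.
(q1) alone gives q1 = True.
Every clause is now satisfied; q5 is unconstrained.

q1=True,  q2=False,  q3=False,  q4=False,  q5=False,  q6=True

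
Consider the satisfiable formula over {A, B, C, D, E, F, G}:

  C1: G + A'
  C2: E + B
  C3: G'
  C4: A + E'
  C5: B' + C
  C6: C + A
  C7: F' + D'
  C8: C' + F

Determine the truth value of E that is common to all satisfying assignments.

False

Suppose E = 1.
Unit clause (G') forces G = 0.
Unit clause (A') forces A = 0.
But (A) is also a unit clause — contradiction.
So every satisfying assignment has E = False.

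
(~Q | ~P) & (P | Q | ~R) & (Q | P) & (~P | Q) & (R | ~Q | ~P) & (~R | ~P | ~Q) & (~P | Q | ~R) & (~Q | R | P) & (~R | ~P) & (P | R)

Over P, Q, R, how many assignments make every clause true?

There are 2^3 = 8 truth assignments over (P, Q, R).
Check each against the 10 clauses (columns in the order P, Q, R):
  F F F  ✗ fails (Q | P)
  F F T  ✗ fails (P | Q | ~R)
  F T F  ✗ fails (~Q | R | P)
  F T T  ✓ satisfies all
  T F F  ✗ fails (~P | Q)
  T F T  ✗ fails (~P | Q)
  T T F  ✗ fails (~Q | ~P)
  T T T  ✗ fails (~Q | ~P)
1 of the 8 rows is a model.

1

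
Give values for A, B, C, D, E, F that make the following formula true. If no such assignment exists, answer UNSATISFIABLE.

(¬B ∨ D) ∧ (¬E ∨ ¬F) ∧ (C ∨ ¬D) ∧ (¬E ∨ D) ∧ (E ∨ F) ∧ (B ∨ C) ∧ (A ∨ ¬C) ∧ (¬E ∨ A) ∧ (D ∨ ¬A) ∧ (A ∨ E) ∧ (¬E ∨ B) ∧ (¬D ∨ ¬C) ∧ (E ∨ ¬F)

UNSATISFIABLE

Suppose B = False.
From the singleton clause (C), C = True.
From the singleton clause (A), A = True.
From the singleton clause (D), D = True.
That conflicts with the unit clause (¬D).
So B must be the other value — set B = True.
From the singleton clause (D), D = True.
From the singleton clause (C), C = True.
That conflicts with the unit clause (¬C).
Both values of B lead to a conflict.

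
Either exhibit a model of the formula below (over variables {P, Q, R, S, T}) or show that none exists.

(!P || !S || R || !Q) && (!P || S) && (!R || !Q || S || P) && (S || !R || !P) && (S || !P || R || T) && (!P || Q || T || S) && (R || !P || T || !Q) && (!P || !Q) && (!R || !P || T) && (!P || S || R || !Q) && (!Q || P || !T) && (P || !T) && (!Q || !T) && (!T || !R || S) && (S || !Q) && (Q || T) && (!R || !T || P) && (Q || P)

Branch on P: set P = false.
The clause (!T) is unit, so T = false.
The clause (Q) is unit, so Q = true.
The clause (S) is unit, so S = true.
All clauses hold; R can take either value.

P: false, Q: true, R: false, S: true, T: false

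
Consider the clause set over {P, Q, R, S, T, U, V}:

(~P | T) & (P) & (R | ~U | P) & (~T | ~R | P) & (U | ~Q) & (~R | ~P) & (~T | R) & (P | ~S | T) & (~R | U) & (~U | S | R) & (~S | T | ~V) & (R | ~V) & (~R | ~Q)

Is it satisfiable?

From the singleton clause (P), P = 1.
From the singleton clause (T), T = 1.
From the singleton clause (~R), R = 0.
Now (R) is unsatisfied and unit — conflict.
No assignment satisfies every clause.

No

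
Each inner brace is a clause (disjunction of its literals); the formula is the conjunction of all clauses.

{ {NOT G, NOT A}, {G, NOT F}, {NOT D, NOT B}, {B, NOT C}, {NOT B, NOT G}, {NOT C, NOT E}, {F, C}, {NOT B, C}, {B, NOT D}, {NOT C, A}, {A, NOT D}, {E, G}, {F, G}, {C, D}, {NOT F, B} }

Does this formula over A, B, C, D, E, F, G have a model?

Case G = false:
From the singleton clause (NOT F), F = false.
That conflicts with the unit clause (F).
Undo G and try G = true.
From the singleton clause (NOT A), A = false.
From the singleton clause (NOT B), B = false.
From the singleton clause (NOT C), C = false.
From the singleton clause (F), F = true.
That conflicts with the unit clause (NOT F).
Neither G = true nor G = false works.
No assignment satisfies every clause.

No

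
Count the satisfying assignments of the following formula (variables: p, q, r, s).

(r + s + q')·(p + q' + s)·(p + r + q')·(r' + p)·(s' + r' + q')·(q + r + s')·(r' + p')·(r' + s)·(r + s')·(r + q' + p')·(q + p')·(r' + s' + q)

1

There are 2^4 = 16 truth assignments over (p, q, r, s).
Check each against the 12 clauses (columns in the order p, q, r, s):
  F F F F  ✓ satisfies all
  F F F T  ✗ fails (q + r + s')
  F F T F  ✗ fails (r' + p)
  F F T T  ✗ fails (r' + p)
  F T F F  ✗ fails (r + s + q')
  F T F T  ✗ fails (p + r + q')
  F T T F  ✗ fails (p + q' + s)
  F T T T  ✗ fails (r' + p)
  T F F F  ✗ fails (q + p')
  T F F T  ✗ fails (q + r + s')
  T F T F  ✗ fails (r' + p')
  T F T T  ✗ fails (r' + p')
  T T F F  ✗ fails (r + s + q')
  T T F T  ✗ fails (r + s')
  T T T F  ✗ fails (r' + p')
  T T T T  ✗ fails (s' + r' + q')
1 of the 16 rows is a model.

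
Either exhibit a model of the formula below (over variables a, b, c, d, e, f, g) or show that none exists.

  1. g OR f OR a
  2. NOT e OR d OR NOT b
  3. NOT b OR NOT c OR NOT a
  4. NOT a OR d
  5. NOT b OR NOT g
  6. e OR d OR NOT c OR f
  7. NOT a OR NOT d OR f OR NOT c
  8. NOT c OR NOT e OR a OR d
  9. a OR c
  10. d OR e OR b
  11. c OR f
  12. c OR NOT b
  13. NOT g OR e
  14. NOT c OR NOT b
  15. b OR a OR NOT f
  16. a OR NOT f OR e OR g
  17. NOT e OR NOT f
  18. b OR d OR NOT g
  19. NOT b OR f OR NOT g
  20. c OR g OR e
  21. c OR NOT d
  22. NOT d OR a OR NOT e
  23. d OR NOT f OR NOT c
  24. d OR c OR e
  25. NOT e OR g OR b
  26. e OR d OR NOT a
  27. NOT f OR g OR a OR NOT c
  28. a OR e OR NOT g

a ↦ true,  b ↦ false,  c ↦ true,  d ↦ true,  e ↦ false,  f ↦ true,  g ↦ false

Suppose a = true.
Unit clause (d) forces d = true.
Unit clause (c) forces c = true.
Unit clause (NOT b) forces b = false.
Unit clause (f) forces f = true.
Unit clause (NOT e) forces e = false.
Unit clause (NOT g) forces g = false.
All clauses are satisfied.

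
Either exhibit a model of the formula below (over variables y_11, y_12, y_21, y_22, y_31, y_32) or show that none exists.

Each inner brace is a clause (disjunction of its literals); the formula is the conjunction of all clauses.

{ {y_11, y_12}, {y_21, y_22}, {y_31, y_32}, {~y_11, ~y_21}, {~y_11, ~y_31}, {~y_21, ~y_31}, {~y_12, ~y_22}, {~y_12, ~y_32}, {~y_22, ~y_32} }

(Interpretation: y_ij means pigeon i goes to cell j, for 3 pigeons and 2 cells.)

UNSATISFIABLE

Suppose y_11 = 1.
Unit clause (~y_21) forces y_21 = 0.
Unit clause (y_22) forces y_22 = 1.
Unit clause (~y_31) forces y_31 = 0.
Unit clause (y_32) forces y_32 = 1.
That conflicts with the unit clause (~y_32).
So y_11 must be the other value — set y_11 = 0.
Unit clause (y_12) forces y_12 = 1.
Unit clause (~y_22) forces y_22 = 0.
Unit clause (y_21) forces y_21 = 1.
Unit clause (~y_31) forces y_31 = 0.
Unit clause (y_32) forces y_32 = 1.
That conflicts with the unit clause (~y_32).
Neither y_11 = 1 nor y_11 = 0 works.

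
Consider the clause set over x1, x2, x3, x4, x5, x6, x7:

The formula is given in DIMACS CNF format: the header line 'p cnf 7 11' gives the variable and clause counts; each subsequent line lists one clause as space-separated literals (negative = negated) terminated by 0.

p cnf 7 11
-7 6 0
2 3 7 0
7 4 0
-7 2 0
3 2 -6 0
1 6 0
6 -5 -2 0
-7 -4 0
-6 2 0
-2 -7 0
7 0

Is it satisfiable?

Unsatisfiable

The clause (x7) is unit, so x7 = True.
The clause (x6) is unit, so x6 = True.
The clause (x2) is unit, so x2 = True.
Now (¬x2) is unsatisfied and unit — conflict.
No assignment satisfies every clause.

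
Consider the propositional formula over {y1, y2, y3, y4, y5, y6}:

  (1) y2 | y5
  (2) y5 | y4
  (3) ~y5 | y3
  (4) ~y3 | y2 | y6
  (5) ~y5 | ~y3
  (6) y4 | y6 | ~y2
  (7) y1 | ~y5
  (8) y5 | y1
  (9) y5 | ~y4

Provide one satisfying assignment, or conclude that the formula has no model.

Branch on y2: set y2 = 1.
Branch on y5: set y5 = 1.
Unit clause (y3) forces y3 = 1.
But (~y3) is also a unit clause — contradiction.
So y5 must be the other value — set y5 = 0.
Unit clause (y4) forces y4 = 1.
But (~y4) is also a unit clause — contradiction.
Both values of y5 lead to a conflict.
So y2 must be the other value — set y2 = 0.
Unit clause (y5) forces y5 = 1.
Unit clause (y3) forces y3 = 1.
But (~y3) is also a unit clause — contradiction.
Both values of y2 lead to a conflict.

UNSATISFIABLE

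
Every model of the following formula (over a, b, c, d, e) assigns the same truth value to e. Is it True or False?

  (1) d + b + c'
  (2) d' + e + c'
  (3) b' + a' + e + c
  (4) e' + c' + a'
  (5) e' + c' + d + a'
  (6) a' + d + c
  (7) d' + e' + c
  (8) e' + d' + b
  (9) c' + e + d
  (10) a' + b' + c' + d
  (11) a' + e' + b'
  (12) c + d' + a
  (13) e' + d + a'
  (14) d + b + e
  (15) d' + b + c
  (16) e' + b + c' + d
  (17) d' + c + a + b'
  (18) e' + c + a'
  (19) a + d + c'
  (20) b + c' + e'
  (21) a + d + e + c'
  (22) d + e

Suppose e = 0.
From the singleton clause (d), d = 1.
From the singleton clause (c'), c = 0.
From the singleton clause (a), a = 1.
From the singleton clause (b'), b = 0.
Now (b) is unsatisfied and unit — conflict.
So every satisfying assignment has e = True.

True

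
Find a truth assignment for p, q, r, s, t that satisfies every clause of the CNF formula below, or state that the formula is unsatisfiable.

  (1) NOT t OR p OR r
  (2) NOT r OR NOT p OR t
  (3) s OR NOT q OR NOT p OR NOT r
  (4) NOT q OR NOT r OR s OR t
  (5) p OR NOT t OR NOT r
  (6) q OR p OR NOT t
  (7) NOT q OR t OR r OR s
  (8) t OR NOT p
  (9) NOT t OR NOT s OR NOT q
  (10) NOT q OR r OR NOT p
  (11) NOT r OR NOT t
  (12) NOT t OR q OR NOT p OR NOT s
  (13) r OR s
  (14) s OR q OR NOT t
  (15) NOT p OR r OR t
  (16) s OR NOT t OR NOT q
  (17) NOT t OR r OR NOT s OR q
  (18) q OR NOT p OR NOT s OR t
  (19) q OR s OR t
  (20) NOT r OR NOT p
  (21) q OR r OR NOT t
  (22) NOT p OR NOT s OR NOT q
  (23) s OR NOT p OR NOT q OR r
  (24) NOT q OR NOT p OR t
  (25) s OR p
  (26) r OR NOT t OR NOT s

p=false, q=true, r=true, s=true, t=false

Branch on t: set t = false.
(NOT p) alone gives p = false.
(s) alone gives s = true.
All clauses hold; q, r can take either value.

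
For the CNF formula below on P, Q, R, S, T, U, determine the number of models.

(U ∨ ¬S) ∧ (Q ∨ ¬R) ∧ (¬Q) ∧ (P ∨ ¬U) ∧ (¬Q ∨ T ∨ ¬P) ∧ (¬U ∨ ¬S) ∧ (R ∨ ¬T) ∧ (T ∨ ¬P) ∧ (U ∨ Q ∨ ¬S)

There are 2^6 = 64 truth assignments over (P, Q, R, S, T, U).
Split on T. With T = True, the clauses containing T are satisfied and ¬T drops from the rest; 0 of the 2^5 = 32 assignments to the other variables satisfy what remains.
With T = False, by the same count on the reduced clause set, 1 assignment works.
Total: 0 + 1 = 1.

1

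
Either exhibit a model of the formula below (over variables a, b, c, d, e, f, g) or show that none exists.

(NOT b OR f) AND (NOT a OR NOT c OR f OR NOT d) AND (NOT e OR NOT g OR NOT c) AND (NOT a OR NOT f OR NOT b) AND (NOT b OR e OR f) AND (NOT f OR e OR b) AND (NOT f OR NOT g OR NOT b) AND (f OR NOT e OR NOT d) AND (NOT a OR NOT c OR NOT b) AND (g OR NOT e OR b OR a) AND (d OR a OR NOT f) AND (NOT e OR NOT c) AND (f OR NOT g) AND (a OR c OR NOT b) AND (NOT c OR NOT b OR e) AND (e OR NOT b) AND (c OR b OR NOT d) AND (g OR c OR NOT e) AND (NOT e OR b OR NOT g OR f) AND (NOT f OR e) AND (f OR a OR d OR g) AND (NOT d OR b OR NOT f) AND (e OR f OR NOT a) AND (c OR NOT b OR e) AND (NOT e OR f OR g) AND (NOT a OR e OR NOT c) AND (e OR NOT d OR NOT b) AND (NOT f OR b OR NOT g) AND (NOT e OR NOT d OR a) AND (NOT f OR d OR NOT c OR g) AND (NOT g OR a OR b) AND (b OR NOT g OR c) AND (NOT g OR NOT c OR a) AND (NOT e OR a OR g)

a ↦ false,  b ↦ false,  c ↦ true,  d ↦ true,  e ↦ false,  f ↦ false,  g ↦ false

Case b = false:
Case f = false:
The clause (NOT g) is unit, so g = false.
The clause (NOT e) is unit, so e = false.
The clause (NOT a) is unit, so a = false.
The clause (d) is unit, so d = true.
The clause (c) is unit, so c = true.
This assignment satisfies each clause.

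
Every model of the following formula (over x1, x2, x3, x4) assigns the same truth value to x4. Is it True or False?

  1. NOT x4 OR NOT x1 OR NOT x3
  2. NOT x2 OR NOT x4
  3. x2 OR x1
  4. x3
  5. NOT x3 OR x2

Suppose x4 = true.
Unit clause (NOT x2) forces x2 = false.
Unit clause (x1) forces x1 = true.
Unit clause (NOT x3) forces x3 = false.
Now (x3) is unsatisfied and unit — conflict.
So every satisfying assignment has x4 = False.

False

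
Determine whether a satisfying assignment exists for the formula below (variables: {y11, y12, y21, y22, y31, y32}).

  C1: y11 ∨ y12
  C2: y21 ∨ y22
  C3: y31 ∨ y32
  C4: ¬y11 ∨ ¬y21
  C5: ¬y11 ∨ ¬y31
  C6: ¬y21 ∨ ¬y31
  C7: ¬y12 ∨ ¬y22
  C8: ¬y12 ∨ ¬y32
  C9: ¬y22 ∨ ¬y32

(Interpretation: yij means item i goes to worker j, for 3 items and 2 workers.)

Suppose y11 = True.
From the singleton clause (¬y21), y21 = False.
From the singleton clause (y22), y22 = True.
From the singleton clause (¬y31), y31 = False.
From the singleton clause (y32), y32 = True.
But (¬y32) is also a unit clause — contradiction.
Undo y11 and try y11 = False.
From the singleton clause (y12), y12 = True.
From the singleton clause (¬y22), y22 = False.
From the singleton clause (y21), y21 = True.
From the singleton clause (¬y31), y31 = False.
From the singleton clause (y32), y32 = True.
But (¬y32) is also a unit clause — contradiction.
Both values of y11 lead to a conflict.
No assignment satisfies every clause.

No, unsatisfiable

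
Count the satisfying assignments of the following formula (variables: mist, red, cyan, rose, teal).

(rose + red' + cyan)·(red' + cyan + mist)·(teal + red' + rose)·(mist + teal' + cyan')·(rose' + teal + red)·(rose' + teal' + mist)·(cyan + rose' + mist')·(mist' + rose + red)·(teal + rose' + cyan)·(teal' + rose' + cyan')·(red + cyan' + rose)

5

There are 2^5 = 32 truth assignments over (mist, red, cyan, rose, teal).
Split on mist. With mist = 1, the clauses containing mist are satisfied and mist' drops from the rest; 2 of the 2^4 = 16 assignments to the other variables satisfy what remains.
With mist = 0, by the same count on the reduced clause set, 3 assignments work.
(One model: mist=F, red=F, cyan=F, rose=F, teal=F.)
Total: 2 + 3 = 5.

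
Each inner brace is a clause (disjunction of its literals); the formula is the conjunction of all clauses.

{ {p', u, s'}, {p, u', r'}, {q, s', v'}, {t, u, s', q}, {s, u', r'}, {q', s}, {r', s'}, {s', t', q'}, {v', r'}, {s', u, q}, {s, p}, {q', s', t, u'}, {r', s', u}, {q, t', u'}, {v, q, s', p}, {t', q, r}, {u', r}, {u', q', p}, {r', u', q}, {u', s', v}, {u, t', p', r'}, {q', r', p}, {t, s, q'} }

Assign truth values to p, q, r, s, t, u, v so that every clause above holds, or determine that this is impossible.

Try q = 1.
The clause (s) is unit, so s = 1.
The clause (r') is unit, so r = 0.
The clause (t') is unit, so t = 0.
The clause (u') is unit, so u = 0.
The clause (p') is unit, so p = 0.
Every clause is now satisfied; v is unconstrained.

p ↦ 0, q ↦ 1, r ↦ 0, s ↦ 1, t ↦ 0, u ↦ 0, v ↦ 1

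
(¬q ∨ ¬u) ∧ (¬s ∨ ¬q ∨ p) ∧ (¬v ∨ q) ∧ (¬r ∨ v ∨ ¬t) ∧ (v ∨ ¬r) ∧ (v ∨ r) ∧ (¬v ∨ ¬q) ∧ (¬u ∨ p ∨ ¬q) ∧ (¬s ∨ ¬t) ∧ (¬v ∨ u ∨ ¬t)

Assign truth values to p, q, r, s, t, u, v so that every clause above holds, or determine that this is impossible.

Case q = False:
The clause (¬v) is unit, so v = False.
The clause (¬r) is unit, so r = False.
Now (r) is unsatisfied and unit — conflict.
Backtrack on q: now try q = True.
The clause (¬u) is unit, so u = False.
The clause (¬v) is unit, so v = False.
The clause (¬r) is unit, so r = False.
Now (r) is unsatisfied and unit — conflict.
Neither q = True nor q = False works.

UNSATISFIABLE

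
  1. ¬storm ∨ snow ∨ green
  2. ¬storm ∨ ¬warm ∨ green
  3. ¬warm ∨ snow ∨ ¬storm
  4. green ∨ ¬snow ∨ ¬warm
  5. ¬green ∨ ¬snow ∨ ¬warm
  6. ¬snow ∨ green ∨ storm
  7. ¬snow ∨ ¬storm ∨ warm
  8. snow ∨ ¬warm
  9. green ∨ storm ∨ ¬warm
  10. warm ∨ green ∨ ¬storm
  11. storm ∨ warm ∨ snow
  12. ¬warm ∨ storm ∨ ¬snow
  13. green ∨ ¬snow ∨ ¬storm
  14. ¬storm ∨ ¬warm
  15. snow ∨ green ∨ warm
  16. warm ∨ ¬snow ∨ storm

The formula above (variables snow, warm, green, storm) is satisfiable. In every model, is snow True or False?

Suppose snow = True.
Branch on green: set green = True.
From the singleton clause (¬warm), warm = False.
From the singleton clause (¬storm), storm = False.
That conflicts with the unit clause (storm).
So green must be the other value — set green = False.
From the singleton clause (¬warm), warm = False.
From the singleton clause (storm), storm = True.
That conflicts with the unit clause (¬storm).
Both values of green lead to a conflict.
So every satisfying assignment has snow = False.

False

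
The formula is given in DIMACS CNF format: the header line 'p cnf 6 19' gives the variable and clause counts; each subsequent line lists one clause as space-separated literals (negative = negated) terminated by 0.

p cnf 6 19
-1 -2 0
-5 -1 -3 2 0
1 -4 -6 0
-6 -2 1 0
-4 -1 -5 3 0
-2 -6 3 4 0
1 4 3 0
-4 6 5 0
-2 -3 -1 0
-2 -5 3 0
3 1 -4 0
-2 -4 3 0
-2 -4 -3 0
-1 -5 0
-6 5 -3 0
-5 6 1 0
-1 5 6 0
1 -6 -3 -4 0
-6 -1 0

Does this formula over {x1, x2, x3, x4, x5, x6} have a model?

Yes, satisfiable

Try x1 = False.
Try x4 = False.
(x3) alone gives x3 = True.
Try x6 = False.
(¬x5) alone gives x5 = False.
All clauses hold; x2 can take either value.
A satisfying assignment: x1: False; x2: True; x3: True; x4: False; x5: False; x6: False.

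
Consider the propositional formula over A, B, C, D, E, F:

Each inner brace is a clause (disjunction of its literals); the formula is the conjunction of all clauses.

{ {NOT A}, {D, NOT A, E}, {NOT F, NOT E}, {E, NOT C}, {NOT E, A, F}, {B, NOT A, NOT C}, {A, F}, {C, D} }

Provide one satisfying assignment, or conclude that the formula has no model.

Unit clause (NOT A) forces A = false.
Unit clause (F) forces F = true.
Unit clause (NOT E) forces E = false.
Unit clause (NOT C) forces C = false.
Unit clause (D) forces D = true.
No clause remains; B is free.

A=false, B=true, C=false, D=true, E=false, F=true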